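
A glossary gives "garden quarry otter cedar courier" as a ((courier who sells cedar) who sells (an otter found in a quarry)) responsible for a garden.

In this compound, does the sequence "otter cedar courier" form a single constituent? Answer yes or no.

no

The top-level split is [garden] [quarry otter cedar courier]; the full structure is [garden [[quarry otter] [cedar courier]]].
"otter cedar courier" straddles a constituent boundary, so it is not a single unit.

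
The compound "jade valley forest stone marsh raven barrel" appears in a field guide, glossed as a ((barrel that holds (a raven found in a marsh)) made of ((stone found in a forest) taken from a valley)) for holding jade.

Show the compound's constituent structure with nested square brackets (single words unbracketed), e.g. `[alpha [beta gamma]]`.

Overall it is a kind of barrel (specifically "valley forest stone marsh raven barrel"); the modifier is "jade".
Inside "valley forest stone marsh raven barrel": head "barrel" (specifically "marsh raven barrel"), modifier "valley forest stone".
Inside "valley forest stone": head "stone" (specifically "forest stone"), modifier "valley".
Inside "forest stone": head "stone", modifier "forest".
Inside "marsh raven barrel": head "barrel", modifier "marsh raven".
Inside "marsh raven": head "raven", modifier "marsh".
Assembled: [jade [[valley [forest stone]] [[marsh raven] barrel]]].

[jade [[valley [forest stone]] [[marsh raven] barrel]]]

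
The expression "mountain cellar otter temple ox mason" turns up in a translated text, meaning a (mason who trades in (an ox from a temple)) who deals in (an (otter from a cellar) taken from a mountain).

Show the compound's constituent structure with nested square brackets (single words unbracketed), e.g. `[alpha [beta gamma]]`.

[[mountain [cellar otter]] [[temple ox] mason]]

The outermost head in the paraphrase is "mason" (specifically "temple ox mason"), modified by "mountain cellar otter".
Within "mountain cellar otter", the head is "otter" (specifically "cellar otter") and the modifier is "mountain".
Within "cellar otter", the head is "otter" and the modifier is "cellar".
Within "temple ox mason", the head is "mason" and the modifier is "temple ox".
Within "temple ox", the head is "ox" and the modifier is "temple".
Assembled: [[mountain [cellar otter]] [[temple ox] mason]].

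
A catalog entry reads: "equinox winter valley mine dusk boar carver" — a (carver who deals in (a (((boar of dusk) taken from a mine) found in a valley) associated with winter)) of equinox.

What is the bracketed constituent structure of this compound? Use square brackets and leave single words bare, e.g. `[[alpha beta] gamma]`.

Overall it is a kind of carver (specifically "winter valley mine dusk boar carver"); the modifier is "equinox".
"winter valley mine dusk boar carver" → head "carver", modifier "winter valley mine dusk boar".
"winter valley mine dusk boar" → head "boar" (specifically "valley mine dusk boar"), modifier "winter".
"valley mine dusk boar" → head "boar" (specifically "mine dusk boar"), modifier "valley".
"mine dusk boar" → head "boar" (specifically "dusk boar"), modifier "mine".
"dusk boar" → head "boar", modifier "dusk".
Putting it together: [equinox [[winter [valley [mine [dusk boar]]]] carver]].

[equinox [[winter [valley [mine [dusk boar]]]] carver]]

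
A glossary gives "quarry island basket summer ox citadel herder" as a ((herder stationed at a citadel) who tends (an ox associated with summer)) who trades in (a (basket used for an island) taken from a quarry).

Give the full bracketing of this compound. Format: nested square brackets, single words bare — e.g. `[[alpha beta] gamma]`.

At the top level: head "herder" (specifically "summer ox citadel herder"); modifier "quarry island basket".
Inside "quarry island basket": head "basket" (specifically "island basket"), modifier "quarry".
Inside "island basket": head "basket", modifier "island".
Inside "summer ox citadel herder": head "herder" (specifically "citadel herder"), modifier "summer ox".
Inside "summer ox": head "ox", modifier "summer".
Inside "citadel herder": head "herder", modifier "citadel".
Putting it together: [[quarry [island basket]] [[summer ox] [citadel herder]]].

[[quarry [island basket]] [[summer ox] [citadel herder]]]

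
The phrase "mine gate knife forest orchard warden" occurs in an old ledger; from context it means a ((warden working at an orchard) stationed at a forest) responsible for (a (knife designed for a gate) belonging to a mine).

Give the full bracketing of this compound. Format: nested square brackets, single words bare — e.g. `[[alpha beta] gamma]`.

[[mine [gate knife]] [forest [orchard warden]]]

The outermost head in the paraphrase is "warden" (specifically "forest orchard warden"), modified by "mine gate knife".
Inside "mine gate knife": head "knife" (specifically "gate knife"), modifier "mine".
Inside "gate knife": head "knife", modifier "gate".
Inside "forest orchard warden": head "warden" (specifically "orchard warden"), modifier "forest".
Inside "orchard warden": head "warden", modifier "orchard".
Putting it together: [[mine [gate knife]] [forest [orchard warden]]].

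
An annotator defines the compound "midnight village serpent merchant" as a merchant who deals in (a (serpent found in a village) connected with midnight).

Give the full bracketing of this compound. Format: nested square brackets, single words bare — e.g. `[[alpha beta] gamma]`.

Whole compound: head "merchant", modifier "midnight village serpent".
Within "midnight village serpent", the head is "serpent" (specifically "village serpent") and the modifier is "midnight".
Within "village serpent", the head is "serpent" and the modifier is "village".
Assembled: [[midnight [village serpent]] merchant].

[[midnight [village serpent]] merchant]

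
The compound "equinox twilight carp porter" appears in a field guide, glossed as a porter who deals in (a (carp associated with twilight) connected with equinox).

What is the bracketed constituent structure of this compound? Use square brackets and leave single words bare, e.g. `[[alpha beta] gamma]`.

[[equinox [twilight carp]] porter]

The outermost head in the paraphrase is "porter", modified by "equinox twilight carp".
Within "equinox twilight carp", the head is "carp" (specifically "twilight carp") and the modifier is "equinox".
Within "twilight carp", the head is "carp" and the modifier is "twilight".
So the structure is [[equinox [twilight carp]] porter].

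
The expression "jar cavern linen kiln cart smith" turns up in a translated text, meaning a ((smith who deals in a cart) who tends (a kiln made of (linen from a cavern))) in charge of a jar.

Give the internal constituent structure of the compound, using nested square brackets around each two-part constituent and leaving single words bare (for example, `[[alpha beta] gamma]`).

Whole compound: head "smith" (specifically "cavern linen kiln cart smith"), modifier "jar".
Inside "cavern linen kiln cart smith": head "smith" (specifically "cart smith"), modifier "cavern linen kiln".
Inside "cavern linen kiln": head "kiln", modifier "cavern linen".
Inside "cavern linen": head "linen", modifier "cavern".
Inside "cart smith": head "smith", modifier "cart".
Assembled: [jar [[[cavern linen] kiln] [cart smith]]].

[jar [[[cavern linen] kiln] [cart smith]]]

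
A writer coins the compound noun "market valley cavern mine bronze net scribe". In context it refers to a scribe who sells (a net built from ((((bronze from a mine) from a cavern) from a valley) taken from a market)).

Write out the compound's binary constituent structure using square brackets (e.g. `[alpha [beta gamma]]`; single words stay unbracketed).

[[[market [valley [cavern [mine bronze]]]] net] scribe]

At the top level: head "scribe"; modifier "market valley cavern mine bronze net".
Within "market valley cavern mine bronze net", the head is "net" and the modifier is "market valley cavern mine bronze".
Within "market valley cavern mine bronze", the head is "bronze" (specifically "valley cavern mine bronze") and the modifier is "market".
Within "valley cavern mine bronze", the head is "bronze" (specifically "cavern mine bronze") and the modifier is "valley".
Within "cavern mine bronze", the head is "bronze" (specifically "mine bronze") and the modifier is "cavern".
Within "mine bronze", the head is "bronze" and the modifier is "mine".
So the structure is [[[market [valley [cavern [mine bronze]]]] net] scribe].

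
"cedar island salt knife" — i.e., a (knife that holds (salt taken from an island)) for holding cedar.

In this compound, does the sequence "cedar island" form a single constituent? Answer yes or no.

The top-level split is [cedar] [island salt knife]; the full structure is [cedar [[island salt] knife]].
"cedar island" straddles a constituent boundary, so it is not a single unit.

no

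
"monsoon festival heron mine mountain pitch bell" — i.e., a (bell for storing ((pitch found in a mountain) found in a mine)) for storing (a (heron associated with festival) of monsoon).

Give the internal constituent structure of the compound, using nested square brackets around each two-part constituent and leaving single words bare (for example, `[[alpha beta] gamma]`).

[[monsoon [festival heron]] [[mine [mountain pitch]] bell]]

At the top level: head "bell" (specifically "mine mountain pitch bell"); modifier "monsoon festival heron".
Within "monsoon festival heron", the head is "heron" (specifically "festival heron") and the modifier is "monsoon".
Within "festival heron", the head is "heron" and the modifier is "festival".
Within "mine mountain pitch bell", the head is "bell" and the modifier is "mine mountain pitch".
Within "mine mountain pitch", the head is "pitch" (specifically "mountain pitch") and the modifier is "mine".
Within "mountain pitch", the head is "pitch" and the modifier is "mountain".
So the structure is [[monsoon [festival heron]] [[mine [mountain pitch]] bell]].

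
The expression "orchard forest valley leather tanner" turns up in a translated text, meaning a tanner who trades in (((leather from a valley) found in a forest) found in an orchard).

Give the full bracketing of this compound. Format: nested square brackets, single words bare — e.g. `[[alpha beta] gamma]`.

At the top level: head "tanner"; modifier "orchard forest valley leather".
Within "orchard forest valley leather", the head is "leather" (specifically "forest valley leather") and the modifier is "orchard".
Within "forest valley leather", the head is "leather" (specifically "valley leather") and the modifier is "forest".
Within "valley leather", the head is "leather" and the modifier is "valley".
Putting it together: [[orchard [forest [valley leather]]] tanner].

[[orchard [forest [valley leather]]] tanner]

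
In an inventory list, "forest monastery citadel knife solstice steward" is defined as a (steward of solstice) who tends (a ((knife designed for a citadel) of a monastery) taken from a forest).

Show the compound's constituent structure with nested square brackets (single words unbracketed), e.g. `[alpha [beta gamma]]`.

[[forest [monastery [citadel knife]]] [solstice steward]]

The outermost head in the paraphrase is "steward" (specifically "solstice steward"), modified by "forest monastery citadel knife".
"forest monastery citadel knife" → head "knife" (specifically "monastery citadel knife"), modifier "forest".
"monastery citadel knife" → head "knife" (specifically "citadel knife"), modifier "monastery".
"citadel knife" → head "knife", modifier "citadel".
"solstice steward" → head "steward", modifier "solstice".
Putting it together: [[forest [monastery [citadel knife]]] [solstice steward]].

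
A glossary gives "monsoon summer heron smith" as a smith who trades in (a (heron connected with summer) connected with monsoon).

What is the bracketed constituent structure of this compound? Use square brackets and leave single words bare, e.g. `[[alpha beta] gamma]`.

At the top level: head "smith"; modifier "monsoon summer heron".
"monsoon summer heron" → head "heron" (specifically "summer heron"), modifier "monsoon".
"summer heron" → head "heron", modifier "summer".
Assembled: [[monsoon [summer heron]] smith].

[[monsoon [summer heron]] smith]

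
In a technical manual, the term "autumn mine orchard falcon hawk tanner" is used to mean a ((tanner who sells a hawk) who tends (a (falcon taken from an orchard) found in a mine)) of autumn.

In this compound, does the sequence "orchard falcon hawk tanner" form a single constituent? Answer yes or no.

The top-level split is [autumn] [mine orchard falcon hawk tanner]; the full structure is [autumn [[mine [orchard falcon]] [hawk tanner]]].
"orchard falcon hawk tanner" straddles a constituent boundary, so it is not a single unit.

no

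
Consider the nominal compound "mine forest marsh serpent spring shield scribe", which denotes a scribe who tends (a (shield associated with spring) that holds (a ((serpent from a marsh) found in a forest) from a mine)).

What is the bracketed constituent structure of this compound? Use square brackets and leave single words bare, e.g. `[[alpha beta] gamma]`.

[[[mine [forest [marsh serpent]]] [spring shield]] scribe]

Whole compound: head "scribe", modifier "mine forest marsh serpent spring shield".
Within "mine forest marsh serpent spring shield", the head is "shield" (specifically "spring shield") and the modifier is "mine forest marsh serpent".
Within "mine forest marsh serpent", the head is "serpent" (specifically "forest marsh serpent") and the modifier is "mine".
Within "forest marsh serpent", the head is "serpent" (specifically "marsh serpent") and the modifier is "forest".
Within "marsh serpent", the head is "serpent" and the modifier is "marsh".
Within "spring shield", the head is "shield" and the modifier is "spring".
Putting it together: [[[mine [forest [marsh serpent]]] [spring shield]] scribe].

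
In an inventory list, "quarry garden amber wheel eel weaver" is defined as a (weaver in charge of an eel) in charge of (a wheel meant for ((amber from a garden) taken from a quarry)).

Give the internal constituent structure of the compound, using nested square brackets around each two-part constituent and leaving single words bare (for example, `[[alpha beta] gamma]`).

[[[quarry [garden amber]] wheel] [eel weaver]]

Overall it is a kind of weaver (specifically "eel weaver"); the modifier is "quarry garden amber wheel".
"quarry garden amber wheel" → head "wheel", modifier "quarry garden amber".
"quarry garden amber" → head "amber" (specifically "garden amber"), modifier "quarry".
"garden amber" → head "amber", modifier "garden".
"eel weaver" → head "weaver", modifier "eel".
So the structure is [[[quarry [garden amber]] wheel] [eel weaver]].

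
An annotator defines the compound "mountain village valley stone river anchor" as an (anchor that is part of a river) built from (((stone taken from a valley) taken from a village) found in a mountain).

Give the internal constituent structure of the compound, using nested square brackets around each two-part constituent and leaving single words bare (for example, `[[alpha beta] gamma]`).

[[mountain [village [valley stone]]] [river anchor]]

At the top level: head "anchor" (specifically "river anchor"); modifier "mountain village valley stone".
Inside "mountain village valley stone": head "stone" (specifically "village valley stone"), modifier "mountain".
Inside "village valley stone": head "stone" (specifically "valley stone"), modifier "village".
Inside "valley stone": head "stone", modifier "valley".
Inside "river anchor": head "anchor", modifier "river".
Putting it together: [[mountain [village [valley stone]]] [river anchor]].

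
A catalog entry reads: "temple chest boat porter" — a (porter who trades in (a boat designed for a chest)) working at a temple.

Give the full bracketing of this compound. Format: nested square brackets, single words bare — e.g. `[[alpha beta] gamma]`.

[temple [[chest boat] porter]]

The outermost head in the paraphrase is "porter" (specifically "chest boat porter"), modified by "temple".
"chest boat porter" → head "porter", modifier "chest boat".
"chest boat" → head "boat", modifier "chest".
Putting it together: [temple [[chest boat] porter]].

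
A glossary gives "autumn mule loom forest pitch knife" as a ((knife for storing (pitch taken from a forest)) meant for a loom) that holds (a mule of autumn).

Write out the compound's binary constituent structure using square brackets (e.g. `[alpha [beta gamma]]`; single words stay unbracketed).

[[autumn mule] [loom [[forest pitch] knife]]]

Overall it is a kind of knife (specifically "loom forest pitch knife"); the modifier is "autumn mule".
"autumn mule" → head "mule", modifier "autumn".
"loom forest pitch knife" → head "knife" (specifically "forest pitch knife"), modifier "loom".
"forest pitch knife" → head "knife", modifier "forest pitch".
"forest pitch" → head "pitch", modifier "forest".
Assembled: [[autumn mule] [loom [[forest pitch] knife]]].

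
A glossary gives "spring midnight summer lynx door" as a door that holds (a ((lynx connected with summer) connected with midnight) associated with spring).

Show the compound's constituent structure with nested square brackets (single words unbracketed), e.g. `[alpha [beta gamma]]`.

[[spring [midnight [summer lynx]]] door]

The outermost head in the paraphrase is "door", modified by "spring midnight summer lynx".
Within "spring midnight summer lynx", the head is "lynx" (specifically "midnight summer lynx") and the modifier is "spring".
Within "midnight summer lynx", the head is "lynx" (specifically "summer lynx") and the modifier is "midnight".
Within "summer lynx", the head is "lynx" and the modifier is "summer".
Assembled: [[spring [midnight [summer lynx]]] door].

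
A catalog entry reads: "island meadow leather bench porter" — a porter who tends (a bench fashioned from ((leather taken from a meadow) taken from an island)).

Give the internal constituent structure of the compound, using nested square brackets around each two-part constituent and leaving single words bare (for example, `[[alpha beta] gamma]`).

The outermost head in the paraphrase is "porter", modified by "island meadow leather bench".
"island meadow leather bench" → head "bench", modifier "island meadow leather".
"island meadow leather" → head "leather" (specifically "meadow leather"), modifier "island".
"meadow leather" → head "leather", modifier "meadow".
Putting it together: [[[island [meadow leather]] bench] porter].

[[[island [meadow leather]] bench] porter]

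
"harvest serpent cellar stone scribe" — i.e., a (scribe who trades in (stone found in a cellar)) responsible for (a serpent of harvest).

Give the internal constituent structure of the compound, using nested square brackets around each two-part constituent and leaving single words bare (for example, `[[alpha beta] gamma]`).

[[harvest serpent] [[cellar stone] scribe]]

The outermost head in the paraphrase is "scribe" (specifically "cellar stone scribe"), modified by "harvest serpent".
Within "harvest serpent", the head is "serpent" and the modifier is "harvest".
Within "cellar stone scribe", the head is "scribe" and the modifier is "cellar stone".
Within "cellar stone", the head is "stone" and the modifier is "cellar".
So the structure is [[harvest serpent] [[cellar stone] scribe]].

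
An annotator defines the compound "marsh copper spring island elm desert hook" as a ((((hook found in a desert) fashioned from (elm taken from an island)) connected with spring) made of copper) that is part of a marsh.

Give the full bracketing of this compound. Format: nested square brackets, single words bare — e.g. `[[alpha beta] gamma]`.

Whole compound: head "hook" (specifically "copper spring island elm desert hook"), modifier "marsh".
Inside "copper spring island elm desert hook": head "hook" (specifically "spring island elm desert hook"), modifier "copper".
Inside "spring island elm desert hook": head "hook" (specifically "island elm desert hook"), modifier "spring".
Inside "island elm desert hook": head "hook" (specifically "desert hook"), modifier "island elm".
Inside "island elm": head "elm", modifier "island".
Inside "desert hook": head "hook", modifier "desert".
So the structure is [marsh [copper [spring [[island elm] [desert hook]]]]].

[marsh [copper [spring [[island elm] [desert hook]]]]]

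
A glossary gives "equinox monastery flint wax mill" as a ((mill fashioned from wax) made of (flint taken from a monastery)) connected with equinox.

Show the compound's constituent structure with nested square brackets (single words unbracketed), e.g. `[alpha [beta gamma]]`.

At the top level: head "mill" (specifically "monastery flint wax mill"); modifier "equinox".
Inside "monastery flint wax mill": head "mill" (specifically "wax mill"), modifier "monastery flint".
Inside "monastery flint": head "flint", modifier "monastery".
Inside "wax mill": head "mill", modifier "wax".
Assembled: [equinox [[monastery flint] [wax mill]]].

[equinox [[monastery flint] [wax mill]]]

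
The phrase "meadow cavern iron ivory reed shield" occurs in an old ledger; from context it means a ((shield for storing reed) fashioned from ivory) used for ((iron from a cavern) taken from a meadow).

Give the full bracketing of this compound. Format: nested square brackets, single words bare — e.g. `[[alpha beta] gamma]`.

[[meadow [cavern iron]] [ivory [reed shield]]]

The outermost head in the paraphrase is "shield" (specifically "ivory reed shield"), modified by "meadow cavern iron".
"meadow cavern iron" → head "iron" (specifically "cavern iron"), modifier "meadow".
"cavern iron" → head "iron", modifier "cavern".
"ivory reed shield" → head "shield" (specifically "reed shield"), modifier "ivory".
"reed shield" → head "shield", modifier "reed".
Assembled: [[meadow [cavern iron]] [ivory [reed shield]]].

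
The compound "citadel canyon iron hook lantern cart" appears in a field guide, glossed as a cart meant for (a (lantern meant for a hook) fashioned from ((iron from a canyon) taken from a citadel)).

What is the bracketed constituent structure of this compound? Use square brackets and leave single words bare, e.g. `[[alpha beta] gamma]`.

The outermost head in the paraphrase is "cart", modified by "citadel canyon iron hook lantern".
Within "citadel canyon iron hook lantern", the head is "lantern" (specifically "hook lantern") and the modifier is "citadel canyon iron".
Within "citadel canyon iron", the head is "iron" (specifically "canyon iron") and the modifier is "citadel".
Within "canyon iron", the head is "iron" and the modifier is "canyon".
Within "hook lantern", the head is "lantern" and the modifier is "hook".
So the structure is [[[citadel [canyon iron]] [hook lantern]] cart].

[[[citadel [canyon iron]] [hook lantern]] cart]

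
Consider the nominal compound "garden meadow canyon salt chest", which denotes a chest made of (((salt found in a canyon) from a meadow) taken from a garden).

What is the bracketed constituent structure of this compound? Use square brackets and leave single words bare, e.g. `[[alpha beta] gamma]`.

[[garden [meadow [canyon salt]]] chest]

Overall it is a kind of chest; the modifier is "garden meadow canyon salt".
Within "garden meadow canyon salt", the head is "salt" (specifically "meadow canyon salt") and the modifier is "garden".
Within "meadow canyon salt", the head is "salt" (specifically "canyon salt") and the modifier is "meadow".
Within "canyon salt", the head is "salt" and the modifier is "canyon".
Putting it together: [[garden [meadow [canyon salt]]] chest].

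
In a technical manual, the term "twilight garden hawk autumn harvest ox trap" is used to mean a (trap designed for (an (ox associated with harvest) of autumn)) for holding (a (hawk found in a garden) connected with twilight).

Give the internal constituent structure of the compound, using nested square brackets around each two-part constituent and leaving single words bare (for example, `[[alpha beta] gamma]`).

The outermost head in the paraphrase is "trap" (specifically "autumn harvest ox trap"), modified by "twilight garden hawk".
Within "twilight garden hawk", the head is "hawk" (specifically "garden hawk") and the modifier is "twilight".
Within "garden hawk", the head is "hawk" and the modifier is "garden".
Within "autumn harvest ox trap", the head is "trap" and the modifier is "autumn harvest ox".
Within "autumn harvest ox", the head is "ox" (specifically "harvest ox") and the modifier is "autumn".
Within "harvest ox", the head is "ox" and the modifier is "harvest".
Assembled: [[twilight [garden hawk]] [[autumn [harvest ox]] trap]].

[[twilight [garden hawk]] [[autumn [harvest ox]] trap]]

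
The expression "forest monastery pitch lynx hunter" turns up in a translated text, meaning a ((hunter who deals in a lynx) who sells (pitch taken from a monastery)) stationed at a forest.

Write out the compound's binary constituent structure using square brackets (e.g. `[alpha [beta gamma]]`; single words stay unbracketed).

The outermost head in the paraphrase is "hunter" (specifically "monastery pitch lynx hunter"), modified by "forest".
"monastery pitch lynx hunter" → head "hunter" (specifically "lynx hunter"), modifier "monastery pitch".
"monastery pitch" → head "pitch", modifier "monastery".
"lynx hunter" → head "hunter", modifier "lynx".
Assembled: [forest [[monastery pitch] [lynx hunter]]].

[forest [[monastery pitch] [lynx hunter]]]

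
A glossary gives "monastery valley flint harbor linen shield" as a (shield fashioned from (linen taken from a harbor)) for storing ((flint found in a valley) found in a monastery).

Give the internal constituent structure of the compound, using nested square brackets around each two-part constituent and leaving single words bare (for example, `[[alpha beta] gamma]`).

[[monastery [valley flint]] [[harbor linen] shield]]

At the top level: head "shield" (specifically "harbor linen shield"); modifier "monastery valley flint".
Within "monastery valley flint", the head is "flint" (specifically "valley flint") and the modifier is "monastery".
Within "valley flint", the head is "flint" and the modifier is "valley".
Within "harbor linen shield", the head is "shield" and the modifier is "harbor linen".
Within "harbor linen", the head is "linen" and the modifier is "harbor".
So the structure is [[monastery [valley flint]] [[harbor linen] shield]].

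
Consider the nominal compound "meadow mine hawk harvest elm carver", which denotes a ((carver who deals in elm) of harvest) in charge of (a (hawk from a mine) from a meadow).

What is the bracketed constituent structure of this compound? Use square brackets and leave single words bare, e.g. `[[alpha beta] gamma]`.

Whole compound: head "carver" (specifically "harvest elm carver"), modifier "meadow mine hawk".
Within "meadow mine hawk", the head is "hawk" (specifically "mine hawk") and the modifier is "meadow".
Within "mine hawk", the head is "hawk" and the modifier is "mine".
Within "harvest elm carver", the head is "carver" (specifically "elm carver") and the modifier is "harvest".
Within "elm carver", the head is "carver" and the modifier is "elm".
Putting it together: [[meadow [mine hawk]] [harvest [elm carver]]].

[[meadow [mine hawk]] [harvest [elm carver]]]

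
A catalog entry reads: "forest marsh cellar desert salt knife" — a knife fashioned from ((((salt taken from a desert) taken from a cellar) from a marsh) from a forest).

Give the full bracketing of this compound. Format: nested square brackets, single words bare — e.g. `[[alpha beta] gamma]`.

Overall it is a kind of knife; the modifier is "forest marsh cellar desert salt".
Inside "forest marsh cellar desert salt": head "salt" (specifically "marsh cellar desert salt"), modifier "forest".
Inside "marsh cellar desert salt": head "salt" (specifically "cellar desert salt"), modifier "marsh".
Inside "cellar desert salt": head "salt" (specifically "desert salt"), modifier "cellar".
Inside "desert salt": head "salt", modifier "desert".
Assembled: [[forest [marsh [cellar [desert salt]]]] knife].

[[forest [marsh [cellar [desert salt]]]] knife]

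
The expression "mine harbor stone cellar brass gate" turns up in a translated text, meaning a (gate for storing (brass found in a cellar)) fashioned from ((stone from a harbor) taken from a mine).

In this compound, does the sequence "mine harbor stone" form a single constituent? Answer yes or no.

yes

The paraphrase groups the words so that "mine harbor stone" is one unit: it corresponds to a single parenthesized sub-phrase.
The full structure is [[mine [harbor stone]] [[cellar brass] gate]], in which [mine harbor stone] is a constituent.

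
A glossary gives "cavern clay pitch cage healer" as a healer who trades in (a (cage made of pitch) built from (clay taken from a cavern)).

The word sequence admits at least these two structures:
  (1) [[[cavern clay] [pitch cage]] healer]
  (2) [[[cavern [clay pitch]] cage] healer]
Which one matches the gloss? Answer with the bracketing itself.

[[[cavern clay] [pitch cage]] healer]

The paraphrase's head is the "healer" part ("healer"); its modifier is "cavern clay pitch cage".
That top-level split, carried through the inner groups, gives [[[cavern clay] [pitch cage]] healer].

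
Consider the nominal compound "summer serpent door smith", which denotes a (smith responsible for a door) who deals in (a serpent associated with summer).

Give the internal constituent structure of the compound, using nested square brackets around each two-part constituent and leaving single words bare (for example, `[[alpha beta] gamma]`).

[[summer serpent] [door smith]]

At the top level: head "smith" (specifically "door smith"); modifier "summer serpent".
"summer serpent" → head "serpent", modifier "summer".
"door smith" → head "smith", modifier "door".
Putting it together: [[summer serpent] [door smith]].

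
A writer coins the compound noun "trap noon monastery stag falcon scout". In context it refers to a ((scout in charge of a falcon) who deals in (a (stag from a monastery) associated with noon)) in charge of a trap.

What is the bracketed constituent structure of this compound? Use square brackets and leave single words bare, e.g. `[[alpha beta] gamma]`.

The outermost head in the paraphrase is "scout" (specifically "noon monastery stag falcon scout"), modified by "trap".
Inside "noon monastery stag falcon scout": head "scout" (specifically "falcon scout"), modifier "noon monastery stag".
Inside "noon monastery stag": head "stag" (specifically "monastery stag"), modifier "noon".
Inside "monastery stag": head "stag", modifier "monastery".
Inside "falcon scout": head "scout", modifier "falcon".
Putting it together: [trap [[noon [monastery stag]] [falcon scout]]].

[trap [[noon [monastery stag]] [falcon scout]]]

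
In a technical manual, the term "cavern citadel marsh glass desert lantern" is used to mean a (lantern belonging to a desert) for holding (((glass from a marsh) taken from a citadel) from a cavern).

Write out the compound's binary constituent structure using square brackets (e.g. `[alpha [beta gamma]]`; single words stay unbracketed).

[[cavern [citadel [marsh glass]]] [desert lantern]]

Whole compound: head "lantern" (specifically "desert lantern"), modifier "cavern citadel marsh glass".
Inside "cavern citadel marsh glass": head "glass" (specifically "citadel marsh glass"), modifier "cavern".
Inside "citadel marsh glass": head "glass" (specifically "marsh glass"), modifier "citadel".
Inside "marsh glass": head "glass", modifier "marsh".
Inside "desert lantern": head "lantern", modifier "desert".
Assembled: [[cavern [citadel [marsh glass]]] [desert lantern]].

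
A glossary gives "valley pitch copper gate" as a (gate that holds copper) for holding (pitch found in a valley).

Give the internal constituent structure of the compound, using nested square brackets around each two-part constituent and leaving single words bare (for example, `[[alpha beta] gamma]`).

[[valley pitch] [copper gate]]

At the top level: head "gate" (specifically "copper gate"); modifier "valley pitch".
Within "valley pitch", the head is "pitch" and the modifier is "valley".
Within "copper gate", the head is "gate" and the modifier is "copper".
Assembled: [[valley pitch] [copper gate]].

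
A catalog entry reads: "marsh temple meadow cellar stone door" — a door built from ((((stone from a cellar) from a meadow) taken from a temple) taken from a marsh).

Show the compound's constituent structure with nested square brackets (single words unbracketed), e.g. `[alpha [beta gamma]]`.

[[marsh [temple [meadow [cellar stone]]]] door]

Whole compound: head "door", modifier "marsh temple meadow cellar stone".
Within "marsh temple meadow cellar stone", the head is "stone" (specifically "temple meadow cellar stone") and the modifier is "marsh".
Within "temple meadow cellar stone", the head is "stone" (specifically "meadow cellar stone") and the modifier is "temple".
Within "meadow cellar stone", the head is "stone" (specifically "cellar stone") and the modifier is "meadow".
Within "cellar stone", the head is "stone" and the modifier is "cellar".
Assembled: [[marsh [temple [meadow [cellar stone]]]] door].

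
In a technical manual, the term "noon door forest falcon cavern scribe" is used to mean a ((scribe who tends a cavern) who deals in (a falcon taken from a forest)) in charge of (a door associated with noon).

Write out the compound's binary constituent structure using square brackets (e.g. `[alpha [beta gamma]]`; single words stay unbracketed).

Whole compound: head "scribe" (specifically "forest falcon cavern scribe"), modifier "noon door".
Within "noon door", the head is "door" and the modifier is "noon".
Within "forest falcon cavern scribe", the head is "scribe" (specifically "cavern scribe") and the modifier is "forest falcon".
Within "forest falcon", the head is "falcon" and the modifier is "forest".
Within "cavern scribe", the head is "scribe" and the modifier is "cavern".
Assembled: [[noon door] [[forest falcon] [cavern scribe]]].

[[noon door] [[forest falcon] [cavern scribe]]]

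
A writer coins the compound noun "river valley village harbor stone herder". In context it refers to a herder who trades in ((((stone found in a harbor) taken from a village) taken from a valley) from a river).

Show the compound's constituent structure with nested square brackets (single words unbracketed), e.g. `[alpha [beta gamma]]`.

[[river [valley [village [harbor stone]]]] herder]

The outermost head in the paraphrase is "herder", modified by "river valley village harbor stone".
"river valley village harbor stone" → head "stone" (specifically "valley village harbor stone"), modifier "river".
"valley village harbor stone" → head "stone" (specifically "village harbor stone"), modifier "valley".
"village harbor stone" → head "stone" (specifically "harbor stone"), modifier "village".
"harbor stone" → head "stone", modifier "harbor".
Putting it together: [[river [valley [village [harbor stone]]]] herder].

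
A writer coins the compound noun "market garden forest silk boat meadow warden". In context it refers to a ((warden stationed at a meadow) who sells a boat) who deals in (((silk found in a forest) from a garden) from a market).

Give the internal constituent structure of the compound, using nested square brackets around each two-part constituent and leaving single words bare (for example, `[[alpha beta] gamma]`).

[[market [garden [forest silk]]] [boat [meadow warden]]]

Whole compound: head "warden" (specifically "boat meadow warden"), modifier "market garden forest silk".
Within "market garden forest silk", the head is "silk" (specifically "garden forest silk") and the modifier is "market".
Within "garden forest silk", the head is "silk" (specifically "forest silk") and the modifier is "garden".
Within "forest silk", the head is "silk" and the modifier is "forest".
Within "boat meadow warden", the head is "warden" (specifically "meadow warden") and the modifier is "boat".
Within "meadow warden", the head is "warden" and the modifier is "meadow".
Putting it together: [[market [garden [forest silk]]] [boat [meadow warden]]].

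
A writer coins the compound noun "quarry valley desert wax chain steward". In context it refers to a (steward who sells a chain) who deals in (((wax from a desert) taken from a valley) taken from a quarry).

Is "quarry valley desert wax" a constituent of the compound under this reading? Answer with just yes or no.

The paraphrase groups the words so that "quarry valley desert wax" is one unit: it corresponds to a single parenthesized sub-phrase.
The full structure is [[quarry [valley [desert wax]]] [chain steward]], in which [quarry valley desert wax] is a constituent.

yes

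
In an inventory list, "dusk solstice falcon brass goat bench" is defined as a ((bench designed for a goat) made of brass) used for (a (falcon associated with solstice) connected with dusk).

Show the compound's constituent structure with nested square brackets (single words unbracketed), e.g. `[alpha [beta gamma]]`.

[[dusk [solstice falcon]] [brass [goat bench]]]

At the top level: head "bench" (specifically "brass goat bench"); modifier "dusk solstice falcon".
"dusk solstice falcon" → head "falcon" (specifically "solstice falcon"), modifier "dusk".
"solstice falcon" → head "falcon", modifier "solstice".
"brass goat bench" → head "bench" (specifically "goat bench"), modifier "brass".
"goat bench" → head "bench", modifier "goat".
Assembled: [[dusk [solstice falcon]] [brass [goat bench]]].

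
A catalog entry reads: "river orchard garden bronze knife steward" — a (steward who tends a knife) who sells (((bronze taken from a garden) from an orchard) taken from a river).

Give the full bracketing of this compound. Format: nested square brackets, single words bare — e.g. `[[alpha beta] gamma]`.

[[river [orchard [garden bronze]]] [knife steward]]

Whole compound: head "steward" (specifically "knife steward"), modifier "river orchard garden bronze".
Inside "river orchard garden bronze": head "bronze" (specifically "orchard garden bronze"), modifier "river".
Inside "orchard garden bronze": head "bronze" (specifically "garden bronze"), modifier "orchard".
Inside "garden bronze": head "bronze", modifier "garden".
Inside "knife steward": head "steward", modifier "knife".
Putting it together: [[river [orchard [garden bronze]]] [knife steward]].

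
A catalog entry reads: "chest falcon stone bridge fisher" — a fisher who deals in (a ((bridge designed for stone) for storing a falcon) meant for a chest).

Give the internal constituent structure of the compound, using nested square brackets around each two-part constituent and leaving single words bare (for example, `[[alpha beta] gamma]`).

Overall it is a kind of fisher; the modifier is "chest falcon stone bridge".
Within "chest falcon stone bridge", the head is "bridge" (specifically "falcon stone bridge") and the modifier is "chest".
Within "falcon stone bridge", the head is "bridge" (specifically "stone bridge") and the modifier is "falcon".
Within "stone bridge", the head is "bridge" and the modifier is "stone".
Assembled: [[chest [falcon [stone bridge]]] fisher].

[[chest [falcon [stone bridge]]] fisher]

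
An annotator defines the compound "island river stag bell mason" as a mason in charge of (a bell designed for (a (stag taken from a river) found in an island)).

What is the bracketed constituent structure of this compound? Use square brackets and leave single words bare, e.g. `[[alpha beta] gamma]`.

[[[island [river stag]] bell] mason]

The outermost head in the paraphrase is "mason", modified by "island river stag bell".
Inside "island river stag bell": head "bell", modifier "island river stag".
Inside "island river stag": head "stag" (specifically "river stag"), modifier "island".
Inside "river stag": head "stag", modifier "river".
Putting it together: [[[island [river stag]] bell] mason].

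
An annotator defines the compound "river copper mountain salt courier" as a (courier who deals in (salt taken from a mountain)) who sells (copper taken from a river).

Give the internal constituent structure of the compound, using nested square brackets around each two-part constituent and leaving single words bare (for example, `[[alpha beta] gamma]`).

[[river copper] [[mountain salt] courier]]

Whole compound: head "courier" (specifically "mountain salt courier"), modifier "river copper".
Within "river copper", the head is "copper" and the modifier is "river".
Within "mountain salt courier", the head is "courier" and the modifier is "mountain salt".
Within "mountain salt", the head is "salt" and the modifier is "mountain".
Putting it together: [[river copper] [[mountain salt] courier]].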